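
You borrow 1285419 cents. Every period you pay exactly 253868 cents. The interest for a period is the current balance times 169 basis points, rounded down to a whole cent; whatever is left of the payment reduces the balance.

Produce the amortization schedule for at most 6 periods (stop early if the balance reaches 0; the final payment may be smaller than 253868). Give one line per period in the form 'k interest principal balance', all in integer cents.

1 21723 232145 1053274
2 17800 236068 817206
3 13810 240058 577148
4 9753 244115 333033
5 5628 248240 84793
6 1433 84793 0

1. interest=⌊1285419·169/10000⌋=21723; principal=253868-21723=232145; balance=1285419-232145=1053274
2. interest=⌊1053274·169/10000⌋=17800; principal=253868-17800=236068; balance=1053274-236068=817206
3. interest=⌊817206·169/10000⌋=13810; principal=253868-13810=240058; balance=817206-240058=577148
4. interest=⌊577148·169/10000⌋=9753; principal=253868-9753=244115; balance=577148-244115=333033
5. interest=⌊333033·169/10000⌋=5628; principal=253868-5628=248240; balance=333033-248240=84793
6. interest=⌊84793·169/10000⌋=1433; principal=min(253868-1433,84793)=84793; balance=84793-84793=0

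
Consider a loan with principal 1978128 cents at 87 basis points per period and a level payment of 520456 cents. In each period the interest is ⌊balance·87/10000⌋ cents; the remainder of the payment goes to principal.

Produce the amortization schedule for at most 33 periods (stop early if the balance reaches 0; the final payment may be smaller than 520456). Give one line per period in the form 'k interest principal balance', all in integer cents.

1 17209 503247 1474881
2 12831 507625 967256
3 8415 512041 455215
4 3960 455215 0

1. interest=⌊1978128·87/10000⌋=17209; principal=520456-17209=503247; balance=1978128-503247=1474881
2. interest=⌊1474881·87/10000⌋=12831; principal=520456-12831=507625; balance=1474881-507625=967256
3. interest=⌊967256·87/10000⌋=8415; principal=520456-8415=512041; balance=967256-512041=455215
4. interest=⌊455215·87/10000⌋=3960; principal=min(520456-3960,455215)=455215; balance=455215-455215=0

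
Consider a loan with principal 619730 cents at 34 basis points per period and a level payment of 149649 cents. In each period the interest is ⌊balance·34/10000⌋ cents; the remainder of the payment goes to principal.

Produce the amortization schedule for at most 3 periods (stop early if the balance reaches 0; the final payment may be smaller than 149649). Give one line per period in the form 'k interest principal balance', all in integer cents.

1. interest=⌊619730·34/10000⌋=2107; principal=149649-2107=147542; balance=619730-147542=472188
2. interest=⌊472188·34/10000⌋=1605; principal=149649-1605=148044; balance=472188-148044=324144
3. interest=⌊324144·34/10000⌋=1102; principal=149649-1102=148547; balance=324144-148547=175597

1 2107 147542 472188
2 1605 148044 324144
3 1102 148547 175597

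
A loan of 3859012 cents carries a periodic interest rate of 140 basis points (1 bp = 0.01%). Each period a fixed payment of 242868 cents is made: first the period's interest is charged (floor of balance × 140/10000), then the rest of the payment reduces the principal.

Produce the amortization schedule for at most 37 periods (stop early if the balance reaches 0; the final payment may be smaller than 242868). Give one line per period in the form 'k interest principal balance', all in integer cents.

1. interest=⌊3859012·140/10000⌋=54026; principal=242868-54026=188842; balance=3859012-188842=3670170
2. interest=⌊3670170·140/10000⌋=51382; principal=242868-51382=191486; balance=3670170-191486=3478684
3. interest=⌊3478684·140/10000⌋=48701; principal=242868-48701=194167; balance=3478684-194167=3284517
4. interest=⌊3284517·140/10000⌋=45983; principal=242868-45983=196885; balance=3284517-196885=3087632
5. interest=⌊3087632·140/10000⌋=43226; principal=242868-43226=199642; balance=3087632-199642=2887990
6. interest=⌊2887990·140/10000⌋=40431; principal=242868-40431=202437; balance=2887990-202437=2685553
7. interest=⌊2685553·140/10000⌋=37597; principal=242868-37597=205271; balance=2685553-205271=2480282
8. interest=⌊2480282·140/10000⌋=34723; principal=242868-34723=208145; balance=2480282-208145=2272137
9. interest=⌊2272137·140/10000⌋=31809; principal=242868-31809=211059; balance=2272137-211059=2061078
10. interest=⌊2061078·140/10000⌋=28855; principal=242868-28855=214013; balance=2061078-214013=1847065
11. interest=⌊1847065·140/10000⌋=25858; principal=242868-25858=217010; balance=1847065-217010=1630055
12. interest=⌊1630055·140/10000⌋=22820; principal=242868-22820=220048; balance=1630055-220048=1410007
13. interest=⌊1410007·140/10000⌋=19740; principal=242868-19740=223128; balance=1410007-223128=1186879
14. interest=⌊1186879·140/10000⌋=16616; principal=242868-16616=226252; balance=1186879-226252=960627
15. interest=⌊960627·140/10000⌋=13448; principal=242868-13448=229420; balance=960627-229420=731207
16. interest=⌊731207·140/10000⌋=10236; principal=242868-10236=232632; balance=731207-232632=498575
17. interest=⌊498575·140/10000⌋=6980; principal=242868-6980=235888; balance=498575-235888=262687
18. interest=⌊262687·140/10000⌋=3677; principal=242868-3677=239191; balance=262687-239191=23496
19. interest=⌊23496·140/10000⌋=328; principal=min(242868-328,23496)=23496; balance=23496-23496=0

1 54026 188842 3670170
2 51382 191486 3478684
3 48701 194167 3284517
4 45983 196885 3087632
5 43226 199642 2887990
6 40431 202437 2685553
7 37597 205271 2480282
8 34723 208145 2272137
9 31809 211059 2061078
10 28855 214013 1847065
11 25858 217010 1630055
12 22820 220048 1410007
13 19740 223128 1186879
14 16616 226252 960627
15 13448 229420 731207
16 10236 232632 498575
17 6980 235888 262687
18 3677 239191 23496
19 328 23496 0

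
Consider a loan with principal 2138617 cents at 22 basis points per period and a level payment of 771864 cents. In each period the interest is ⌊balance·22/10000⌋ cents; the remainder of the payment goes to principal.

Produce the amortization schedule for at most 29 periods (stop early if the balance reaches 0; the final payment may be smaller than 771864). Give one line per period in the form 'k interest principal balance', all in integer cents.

1. interest=⌊2138617·22/10000⌋=4704; principal=771864-4704=767160; balance=2138617-767160=1371457
2. interest=⌊1371457·22/10000⌋=3017; principal=771864-3017=768847; balance=1371457-768847=602610
3. interest=⌊602610·22/10000⌋=1325; principal=min(771864-1325,602610)=602610; balance=602610-602610=0

1 4704 767160 1371457
2 3017 768847 602610
3 1325 602610 0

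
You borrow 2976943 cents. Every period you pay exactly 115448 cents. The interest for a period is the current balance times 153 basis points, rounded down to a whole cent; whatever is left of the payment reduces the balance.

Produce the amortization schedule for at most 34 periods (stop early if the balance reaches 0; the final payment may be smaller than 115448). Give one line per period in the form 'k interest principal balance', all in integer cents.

1 45547 69901 2907042
2 44477 70971 2836071
3 43391 72057 2764014
4 42289 73159 2690855
5 41170 74278 2616577
6 40033 75415 2541162
7 38879 76569 2464593
8 37708 77740 2386853
9 36518 78930 2307923
10 35311 80137 2227786
11 34085 81363 2146423
12 32840 82608 2063815
13 31576 83872 1979943
14 30293 85155 1894788
15 28990 86458 1808330
16 27667 87781 1720549
17 26324 89124 1631425
18 24960 90488 1540937
19 23576 91872 1449065
20 22170 93278 1355787
21 20743 94705 1261082
22 19294 96154 1164928
23 17823 97625 1067303
24 16329 99119 968184
25 14813 100635 867549
26 13273 102175 765374
27 11710 103738 661636
28 10123 105325 556311
29 8511 106937 449374
30 6875 108573 340801
31 5214 110234 230567
32 3527 111921 118646
33 1815 113633 5013
34 76 5013 0

1. interest=⌊2976943·153/10000⌋=45547; principal=115448-45547=69901; balance=2976943-69901=2907042
2. interest=⌊2907042·153/10000⌋=44477; principal=115448-44477=70971; balance=2907042-70971=2836071
3. interest=⌊2836071·153/10000⌋=43391; principal=115448-43391=72057; balance=2836071-72057=2764014
4. interest=⌊2764014·153/10000⌋=42289; principal=115448-42289=73159; balance=2764014-73159=2690855
5. interest=⌊2690855·153/10000⌋=41170; principal=115448-41170=74278; balance=2690855-74278=2616577
6. interest=⌊2616577·153/10000⌋=40033; principal=115448-40033=75415; balance=2616577-75415=2541162
7. interest=⌊2541162·153/10000⌋=38879; principal=115448-38879=76569; balance=2541162-76569=2464593
8. interest=⌊2464593·153/10000⌋=37708; principal=115448-37708=77740; balance=2464593-77740=2386853
9. interest=⌊2386853·153/10000⌋=36518; principal=115448-36518=78930; balance=2386853-78930=2307923
10. interest=⌊2307923·153/10000⌋=35311; principal=115448-35311=80137; balance=2307923-80137=2227786
11. interest=⌊2227786·153/10000⌋=34085; principal=115448-34085=81363; balance=2227786-81363=2146423
12. interest=⌊2146423·153/10000⌋=32840; principal=115448-32840=82608; balance=2146423-82608=2063815
13. interest=⌊2063815·153/10000⌋=31576; principal=115448-31576=83872; balance=2063815-83872=1979943
14. interest=⌊1979943·153/10000⌋=30293; principal=115448-30293=85155; balance=1979943-85155=1894788
15. interest=⌊1894788·153/10000⌋=28990; principal=115448-28990=86458; balance=1894788-86458=1808330
16. interest=⌊1808330·153/10000⌋=27667; principal=115448-27667=87781; balance=1808330-87781=1720549
17. interest=⌊1720549·153/10000⌋=26324; principal=115448-26324=89124; balance=1720549-89124=1631425
18. interest=⌊1631425·153/10000⌋=24960; principal=115448-24960=90488; balance=1631425-90488=1540937
19. interest=⌊1540937·153/10000⌋=23576; principal=115448-23576=91872; balance=1540937-91872=1449065
20. interest=⌊1449065·153/10000⌋=22170; principal=115448-22170=93278; balance=1449065-93278=1355787
21. interest=⌊1355787·153/10000⌋=20743; principal=115448-20743=94705; balance=1355787-94705=1261082
22. interest=⌊1261082·153/10000⌋=19294; principal=115448-19294=96154; balance=1261082-96154=1164928
23. interest=⌊1164928·153/10000⌋=17823; principal=115448-17823=97625; balance=1164928-97625=1067303
24. interest=⌊1067303·153/10000⌋=16329; principal=115448-16329=99119; balance=1067303-99119=968184
25. interest=⌊968184·153/10000⌋=14813; principal=115448-14813=100635; balance=968184-100635=867549
26. interest=⌊867549·153/10000⌋=13273; principal=115448-13273=102175; balance=867549-102175=765374
27. interest=⌊765374·153/10000⌋=11710; principal=115448-11710=103738; balance=765374-103738=661636
28. interest=⌊661636·153/10000⌋=10123; principal=115448-10123=105325; balance=661636-105325=556311
29. interest=⌊556311·153/10000⌋=8511; principal=115448-8511=106937; balance=556311-106937=449374
30. interest=⌊449374·153/10000⌋=6875; principal=115448-6875=108573; balance=449374-108573=340801
31. interest=⌊340801·153/10000⌋=5214; principal=115448-5214=110234; balance=340801-110234=230567
32. interest=⌊230567·153/10000⌋=3527; principal=115448-3527=111921; balance=230567-111921=118646
33. interest=⌊118646·153/10000⌋=1815; principal=115448-1815=113633; balance=118646-113633=5013
34. interest=⌊5013·153/10000⌋=76; principal=min(115448-76,5013)=5013; balance=5013-5013=0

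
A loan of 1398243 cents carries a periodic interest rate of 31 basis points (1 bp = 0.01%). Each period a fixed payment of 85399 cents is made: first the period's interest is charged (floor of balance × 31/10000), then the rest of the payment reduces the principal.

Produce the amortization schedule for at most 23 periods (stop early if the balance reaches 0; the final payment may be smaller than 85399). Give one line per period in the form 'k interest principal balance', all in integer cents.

1. interest=⌊1398243·31/10000⌋=4334; principal=85399-4334=81065; balance=1398243-81065=1317178
2. interest=⌊1317178·31/10000⌋=4083; principal=85399-4083=81316; balance=1317178-81316=1235862
3. interest=⌊1235862·31/10000⌋=3831; principal=85399-3831=81568; balance=1235862-81568=1154294
4. interest=⌊1154294·31/10000⌋=3578; principal=85399-3578=81821; balance=1154294-81821=1072473
5. interest=⌊1072473·31/10000⌋=3324; principal=85399-3324=82075; balance=1072473-82075=990398
6. interest=⌊990398·31/10000⌋=3070; principal=85399-3070=82329; balance=990398-82329=908069
7. interest=⌊908069·31/10000⌋=2815; principal=85399-2815=82584; balance=908069-82584=825485
8. interest=⌊825485·31/10000⌋=2559; principal=85399-2559=82840; balance=825485-82840=742645
9. interest=⌊742645·31/10000⌋=2302; principal=85399-2302=83097; balance=742645-83097=659548
10. interest=⌊659548·31/10000⌋=2044; principal=85399-2044=83355; balance=659548-83355=576193
11. interest=⌊576193·31/10000⌋=1786; principal=85399-1786=83613; balance=576193-83613=492580
12. interest=⌊492580·31/10000⌋=1526; principal=85399-1526=83873; balance=492580-83873=408707
13. interest=⌊408707·31/10000⌋=1266; principal=85399-1266=84133; balance=408707-84133=324574
14. interest=⌊324574·31/10000⌋=1006; principal=85399-1006=84393; balance=324574-84393=240181
15. interest=⌊240181·31/10000⌋=744; principal=85399-744=84655; balance=240181-84655=155526
16. interest=⌊155526·31/10000⌋=482; principal=85399-482=84917; balance=155526-84917=70609
17. interest=⌊70609·31/10000⌋=218; principal=min(85399-218,70609)=70609; balance=70609-70609=0

1 4334 81065 1317178
2 4083 81316 1235862
3 3831 81568 1154294
4 3578 81821 1072473
5 3324 82075 990398
6 3070 82329 908069
7 2815 82584 825485
8 2559 82840 742645
9 2302 83097 659548
10 2044 83355 576193
11 1786 83613 492580
12 1526 83873 408707
13 1266 84133 324574
14 1006 84393 240181
15 744 84655 155526
16 482 84917 70609
17 218 70609 0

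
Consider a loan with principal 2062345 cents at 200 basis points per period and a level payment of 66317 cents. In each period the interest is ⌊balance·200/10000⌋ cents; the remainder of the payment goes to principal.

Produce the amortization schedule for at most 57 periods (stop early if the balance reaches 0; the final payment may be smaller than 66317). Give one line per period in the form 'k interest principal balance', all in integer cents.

1 41246 25071 2037274
2 40745 25572 2011702
3 40234 26083 1985619
4 39712 26605 1959014
5 39180 27137 1931877
6 38637 27680 1904197
7 38083 28234 1875963
8 37519 28798 1847165
9 36943 29374 1817791
10 36355 29962 1787829
11 35756 30561 1757268
12 35145 31172 1726096
13 34521 31796 1694300
14 33886 32431 1661869
15 33237 33080 1628789
16 32575 33742 1595047
17 31900 34417 1560630
18 31212 35105 1525525
19 30510 35807 1489718
20 29794 36523 1453195
21 29063 37254 1415941
22 28318 37999 1377942
23 27558 38759 1339183
24 26783 39534 1299649
25 25992 40325 1259324
26 25186 41131 1218193
27 24363 41954 1176239
28 23524 42793 1133446
29 22668 43649 1089797
30 21795 44522 1045275
31 20905 45412 999863
32 19997 46320 953543
33 19070 47247 906296
34 18125 48192 858104
35 17162 49155 808949
36 16178 50139 758810
37 15176 51141 707669
38 14153 52164 655505
39 13110 53207 602298
40 12045 54272 548026
41 10960 55357 492669
42 9853 56464 436205
43 8724 57593 378612
44 7572 58745 319867
45 6397 59920 259947
46 5198 61119 198828
47 3976 62341 136487
48 2729 63588 72899
49 1457 64860 8039
50 160 8039 0

1. interest=⌊2062345·200/10000⌋=41246; principal=66317-41246=25071; balance=2062345-25071=2037274
2. interest=⌊2037274·200/10000⌋=40745; principal=66317-40745=25572; balance=2037274-25572=2011702
3. interest=⌊2011702·200/10000⌋=40234; principal=66317-40234=26083; balance=2011702-26083=1985619
4. interest=⌊1985619·200/10000⌋=39712; principal=66317-39712=26605; balance=1985619-26605=1959014
5. interest=⌊1959014·200/10000⌋=39180; principal=66317-39180=27137; balance=1959014-27137=1931877
6. interest=⌊1931877·200/10000⌋=38637; principal=66317-38637=27680; balance=1931877-27680=1904197
7. interest=⌊1904197·200/10000⌋=38083; principal=66317-38083=28234; balance=1904197-28234=1875963
8. interest=⌊1875963·200/10000⌋=37519; principal=66317-37519=28798; balance=1875963-28798=1847165
9. interest=⌊1847165·200/10000⌋=36943; principal=66317-36943=29374; balance=1847165-29374=1817791
10. interest=⌊1817791·200/10000⌋=36355; principal=66317-36355=29962; balance=1817791-29962=1787829
11. interest=⌊1787829·200/10000⌋=35756; principal=66317-35756=30561; balance=1787829-30561=1757268
12. interest=⌊1757268·200/10000⌋=35145; principal=66317-35145=31172; balance=1757268-31172=1726096
13. interest=⌊1726096·200/10000⌋=34521; principal=66317-34521=31796; balance=1726096-31796=1694300
14. interest=⌊1694300·200/10000⌋=33886; principal=66317-33886=32431; balance=1694300-32431=1661869
15. interest=⌊1661869·200/10000⌋=33237; principal=66317-33237=33080; balance=1661869-33080=1628789
16. interest=⌊1628789·200/10000⌋=32575; principal=66317-32575=33742; balance=1628789-33742=1595047
17. interest=⌊1595047·200/10000⌋=31900; principal=66317-31900=34417; balance=1595047-34417=1560630
18. interest=⌊1560630·200/10000⌋=31212; principal=66317-31212=35105; balance=1560630-35105=1525525
19. interest=⌊1525525·200/10000⌋=30510; principal=66317-30510=35807; balance=1525525-35807=1489718
20. interest=⌊1489718·200/10000⌋=29794; principal=66317-29794=36523; balance=1489718-36523=1453195
21. interest=⌊1453195·200/10000⌋=29063; principal=66317-29063=37254; balance=1453195-37254=1415941
22. interest=⌊1415941·200/10000⌋=28318; principal=66317-28318=37999; balance=1415941-37999=1377942
23. interest=⌊1377942·200/10000⌋=27558; principal=66317-27558=38759; balance=1377942-38759=1339183
24. interest=⌊1339183·200/10000⌋=26783; principal=66317-26783=39534; balance=1339183-39534=1299649
25. interest=⌊1299649·200/10000⌋=25992; principal=66317-25992=40325; balance=1299649-40325=1259324
26. interest=⌊1259324·200/10000⌋=25186; principal=66317-25186=41131; balance=1259324-41131=1218193
27. interest=⌊1218193·200/10000⌋=24363; principal=66317-24363=41954; balance=1218193-41954=1176239
28. interest=⌊1176239·200/10000⌋=23524; principal=66317-23524=42793; balance=1176239-42793=1133446
29. interest=⌊1133446·200/10000⌋=22668; principal=66317-22668=43649; balance=1133446-43649=1089797
30. interest=⌊1089797·200/10000⌋=21795; principal=66317-21795=44522; balance=1089797-44522=1045275
31. interest=⌊1045275·200/10000⌋=20905; principal=66317-20905=45412; balance=1045275-45412=999863
32. interest=⌊999863·200/10000⌋=19997; principal=66317-19997=46320; balance=999863-46320=953543
33. interest=⌊953543·200/10000⌋=19070; principal=66317-19070=47247; balance=953543-47247=906296
34. interest=⌊906296·200/10000⌋=18125; principal=66317-18125=48192; balance=906296-48192=858104
35. interest=⌊858104·200/10000⌋=17162; principal=66317-17162=49155; balance=858104-49155=808949
36. interest=⌊808949·200/10000⌋=16178; principal=66317-16178=50139; balance=808949-50139=758810
37. interest=⌊758810·200/10000⌋=15176; principal=66317-15176=51141; balance=758810-51141=707669
38. interest=⌊707669·200/10000⌋=14153; principal=66317-14153=52164; balance=707669-52164=655505
39. interest=⌊655505·200/10000⌋=13110; principal=66317-13110=53207; balance=655505-53207=602298
40. interest=⌊602298·200/10000⌋=12045; principal=66317-12045=54272; balance=602298-54272=548026
41. interest=⌊548026·200/10000⌋=10960; principal=66317-10960=55357; balance=548026-55357=492669
42. interest=⌊492669·200/10000⌋=9853; principal=66317-9853=56464; balance=492669-56464=436205
43. interest=⌊436205·200/10000⌋=8724; principal=66317-8724=57593; balance=436205-57593=378612
44. interest=⌊378612·200/10000⌋=7572; principal=66317-7572=58745; balance=378612-58745=319867
45. interest=⌊319867·200/10000⌋=6397; principal=66317-6397=59920; balance=319867-59920=259947
46. interest=⌊259947·200/10000⌋=5198; principal=66317-5198=61119; balance=259947-61119=198828
47. interest=⌊198828·200/10000⌋=3976; principal=66317-3976=62341; balance=198828-62341=136487
48. interest=⌊136487·200/10000⌋=2729; principal=66317-2729=63588; balance=136487-63588=72899
49. interest=⌊72899·200/10000⌋=1457; principal=66317-1457=64860; balance=72899-64860=8039
50. interest=⌊8039·200/10000⌋=160; principal=min(66317-160,8039)=8039; balance=8039-8039=0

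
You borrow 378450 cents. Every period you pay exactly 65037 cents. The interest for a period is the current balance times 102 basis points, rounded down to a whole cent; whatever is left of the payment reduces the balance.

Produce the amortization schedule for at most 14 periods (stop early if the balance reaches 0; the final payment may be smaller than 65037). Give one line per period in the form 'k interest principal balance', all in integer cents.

1 3860 61177 317273
2 3236 61801 255472
3 2605 62432 193040
4 1969 63068 129972
5 1325 63712 66260
6 675 64362 1898
7 19 1898 0

1. interest=⌊378450·102/10000⌋=3860; principal=65037-3860=61177; balance=378450-61177=317273
2. interest=⌊317273·102/10000⌋=3236; principal=65037-3236=61801; balance=317273-61801=255472
3. interest=⌊255472·102/10000⌋=2605; principal=65037-2605=62432; balance=255472-62432=193040
4. interest=⌊193040·102/10000⌋=1969; principal=65037-1969=63068; balance=193040-63068=129972
5. interest=⌊129972·102/10000⌋=1325; principal=65037-1325=63712; balance=129972-63712=66260
6. interest=⌊66260·102/10000⌋=675; principal=65037-675=64362; balance=66260-64362=1898
7. interest=⌊1898·102/10000⌋=19; principal=min(65037-19,1898)=1898; balance=1898-1898=0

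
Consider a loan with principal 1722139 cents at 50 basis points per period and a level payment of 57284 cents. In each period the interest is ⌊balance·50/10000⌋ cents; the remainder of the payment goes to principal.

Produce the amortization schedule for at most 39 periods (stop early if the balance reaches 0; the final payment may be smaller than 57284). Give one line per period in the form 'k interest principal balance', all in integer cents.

1 8610 48674 1673465
2 8367 48917 1624548
3 8122 49162 1575386
4 7876 49408 1525978
5 7629 49655 1476323
6 7381 49903 1426420
7 7132 50152 1376268
8 6881 50403 1325865
9 6629 50655 1275210
10 6376 50908 1224302
11 6121 51163 1173139
12 5865 51419 1121720
13 5608 51676 1070044
14 5350 51934 1018110
15 5090 52194 965916
16 4829 52455 913461
17 4567 52717 860744
18 4303 52981 807763
19 4038 53246 754517
20 3772 53512 701005
21 3505 53779 647226
22 3236 54048 593178
23 2965 54319 538859
24 2694 54590 484269
25 2421 54863 429406
26 2147 55137 374269
27 1871 55413 318856
28 1594 55690 263166
29 1315 55969 207197
30 1035 56249 150948
31 754 56530 94418
32 472 56812 37606
33 188 37606 0

1. interest=⌊1722139·50/10000⌋=8610; principal=57284-8610=48674; balance=1722139-48674=1673465
2. interest=⌊1673465·50/10000⌋=8367; principal=57284-8367=48917; balance=1673465-48917=1624548
3. interest=⌊1624548·50/10000⌋=8122; principal=57284-8122=49162; balance=1624548-49162=1575386
4. interest=⌊1575386·50/10000⌋=7876; principal=57284-7876=49408; balance=1575386-49408=1525978
5. interest=⌊1525978·50/10000⌋=7629; principal=57284-7629=49655; balance=1525978-49655=1476323
6. interest=⌊1476323·50/10000⌋=7381; principal=57284-7381=49903; balance=1476323-49903=1426420
7. interest=⌊1426420·50/10000⌋=7132; principal=57284-7132=50152; balance=1426420-50152=1376268
8. interest=⌊1376268·50/10000⌋=6881; principal=57284-6881=50403; balance=1376268-50403=1325865
9. interest=⌊1325865·50/10000⌋=6629; principal=57284-6629=50655; balance=1325865-50655=1275210
10. interest=⌊1275210·50/10000⌋=6376; principal=57284-6376=50908; balance=1275210-50908=1224302
11. interest=⌊1224302·50/10000⌋=6121; principal=57284-6121=51163; balance=1224302-51163=1173139
12. interest=⌊1173139·50/10000⌋=5865; principal=57284-5865=51419; balance=1173139-51419=1121720
13. interest=⌊1121720·50/10000⌋=5608; principal=57284-5608=51676; balance=1121720-51676=1070044
14. interest=⌊1070044·50/10000⌋=5350; principal=57284-5350=51934; balance=1070044-51934=1018110
15. interest=⌊1018110·50/10000⌋=5090; principal=57284-5090=52194; balance=1018110-52194=965916
16. interest=⌊965916·50/10000⌋=4829; principal=57284-4829=52455; balance=965916-52455=913461
17. interest=⌊913461·50/10000⌋=4567; principal=57284-4567=52717; balance=913461-52717=860744
18. interest=⌊860744·50/10000⌋=4303; principal=57284-4303=52981; balance=860744-52981=807763
19. interest=⌊807763·50/10000⌋=4038; principal=57284-4038=53246; balance=807763-53246=754517
20. interest=⌊754517·50/10000⌋=3772; principal=57284-3772=53512; balance=754517-53512=701005
21. interest=⌊701005·50/10000⌋=3505; principal=57284-3505=53779; balance=701005-53779=647226
22. interest=⌊647226·50/10000⌋=3236; principal=57284-3236=54048; balance=647226-54048=593178
23. interest=⌊593178·50/10000⌋=2965; principal=57284-2965=54319; balance=593178-54319=538859
24. interest=⌊538859·50/10000⌋=2694; principal=57284-2694=54590; balance=538859-54590=484269
25. interest=⌊484269·50/10000⌋=2421; principal=57284-2421=54863; balance=484269-54863=429406
26. interest=⌊429406·50/10000⌋=2147; principal=57284-2147=55137; balance=429406-55137=374269
27. interest=⌊374269·50/10000⌋=1871; principal=57284-1871=55413; balance=374269-55413=318856
28. interest=⌊318856·50/10000⌋=1594; principal=57284-1594=55690; balance=318856-55690=263166
29. interest=⌊263166·50/10000⌋=1315; principal=57284-1315=55969; balance=263166-55969=207197
30. interest=⌊207197·50/10000⌋=1035; principal=57284-1035=56249; balance=207197-56249=150948
31. interest=⌊150948·50/10000⌋=754; principal=57284-754=56530; balance=150948-56530=94418
32. interest=⌊94418·50/10000⌋=472; principal=57284-472=56812; balance=94418-56812=37606
33. interest=⌊37606·50/10000⌋=188; principal=min(57284-188,37606)=37606; balance=37606-37606=0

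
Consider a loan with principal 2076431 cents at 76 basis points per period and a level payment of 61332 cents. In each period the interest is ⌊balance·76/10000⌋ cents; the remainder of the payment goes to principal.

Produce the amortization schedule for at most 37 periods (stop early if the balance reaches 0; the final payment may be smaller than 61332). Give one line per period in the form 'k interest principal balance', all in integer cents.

1 15780 45552 2030879
2 15434 45898 1984981
3 15085 46247 1938734
4 14734 46598 1892136
5 14380 46952 1845184
6 14023 47309 1797875
7 13663 47669 1750206
8 13301 48031 1702175
9 12936 48396 1653779
10 12568 48764 1605015
11 12198 49134 1555881
12 11824 49508 1506373
13 11448 49884 1456489
14 11069 50263 1406226
15 10687 50645 1355581
16 10302 51030 1304551
17 9914 51418 1253133
18 9523 51809 1201324
19 9130 52202 1149122
20 8733 52599 1096523
21 8333 52999 1043524
22 7930 53402 990122
23 7524 53808 936314
24 7115 54217 882097
25 6703 54629 827468
26 6288 55044 772424
27 5870 55462 716962
28 5448 55884 661078
29 5024 56308 604770
30 4596 56736 548034
31 4165 57167 490867
32 3730 57602 433265
33 3292 58040 375225
34 2851 58481 316744
35 2407 58925 257819
36 1959 59373 198446
37 1508 59824 138622

1. interest=⌊2076431·76/10000⌋=15780; principal=61332-15780=45552; balance=2076431-45552=2030879
2. interest=⌊2030879·76/10000⌋=15434; principal=61332-15434=45898; balance=2030879-45898=1984981
3. interest=⌊1984981·76/10000⌋=15085; principal=61332-15085=46247; balance=1984981-46247=1938734
4. interest=⌊1938734·76/10000⌋=14734; principal=61332-14734=46598; balance=1938734-46598=1892136
5. interest=⌊1892136·76/10000⌋=14380; principal=61332-14380=46952; balance=1892136-46952=1845184
6. interest=⌊1845184·76/10000⌋=14023; principal=61332-14023=47309; balance=1845184-47309=1797875
7. interest=⌊1797875·76/10000⌋=13663; principal=61332-13663=47669; balance=1797875-47669=1750206
8. interest=⌊1750206·76/10000⌋=13301; principal=61332-13301=48031; balance=1750206-48031=1702175
9. interest=⌊1702175·76/10000⌋=12936; principal=61332-12936=48396; balance=1702175-48396=1653779
10. interest=⌊1653779·76/10000⌋=12568; principal=61332-12568=48764; balance=1653779-48764=1605015
11. interest=⌊1605015·76/10000⌋=12198; principal=61332-12198=49134; balance=1605015-49134=1555881
12. interest=⌊1555881·76/10000⌋=11824; principal=61332-11824=49508; balance=1555881-49508=1506373
13. interest=⌊1506373·76/10000⌋=11448; principal=61332-11448=49884; balance=1506373-49884=1456489
14. interest=⌊1456489·76/10000⌋=11069; principal=61332-11069=50263; balance=1456489-50263=1406226
15. interest=⌊1406226·76/10000⌋=10687; principal=61332-10687=50645; balance=1406226-50645=1355581
16. interest=⌊1355581·76/10000⌋=10302; principal=61332-10302=51030; balance=1355581-51030=1304551
17. interest=⌊1304551·76/10000⌋=9914; principal=61332-9914=51418; balance=1304551-51418=1253133
18. interest=⌊1253133·76/10000⌋=9523; principal=61332-9523=51809; balance=1253133-51809=1201324
19. interest=⌊1201324·76/10000⌋=9130; principal=61332-9130=52202; balance=1201324-52202=1149122
20. interest=⌊1149122·76/10000⌋=8733; principal=61332-8733=52599; balance=1149122-52599=1096523
21. interest=⌊1096523·76/10000⌋=8333; principal=61332-8333=52999; balance=1096523-52999=1043524
22. interest=⌊1043524·76/10000⌋=7930; principal=61332-7930=53402; balance=1043524-53402=990122
23. interest=⌊990122·76/10000⌋=7524; principal=61332-7524=53808; balance=990122-53808=936314
24. interest=⌊936314·76/10000⌋=7115; principal=61332-7115=54217; balance=936314-54217=882097
25. interest=⌊882097·76/10000⌋=6703; principal=61332-6703=54629; balance=882097-54629=827468
26. interest=⌊827468·76/10000⌋=6288; principal=61332-6288=55044; balance=827468-55044=772424
27. interest=⌊772424·76/10000⌋=5870; principal=61332-5870=55462; balance=772424-55462=716962
28. interest=⌊716962·76/10000⌋=5448; principal=61332-5448=55884; balance=716962-55884=661078
29. interest=⌊661078·76/10000⌋=5024; principal=61332-5024=56308; balance=661078-56308=604770
30. interest=⌊604770·76/10000⌋=4596; principal=61332-4596=56736; balance=604770-56736=548034
31. interest=⌊548034·76/10000⌋=4165; principal=61332-4165=57167; balance=548034-57167=490867
32. interest=⌊490867·76/10000⌋=3730; principal=61332-3730=57602; balance=490867-57602=433265
33. interest=⌊433265·76/10000⌋=3292; principal=61332-3292=58040; balance=433265-58040=375225
34. interest=⌊375225·76/10000⌋=2851; principal=61332-2851=58481; balance=375225-58481=316744
35. interest=⌊316744·76/10000⌋=2407; principal=61332-2407=58925; balance=316744-58925=257819
36. interest=⌊257819·76/10000⌋=1959; principal=61332-1959=59373; balance=257819-59373=198446
37. interest=⌊198446·76/10000⌋=1508; principal=61332-1508=59824; balance=198446-59824=138622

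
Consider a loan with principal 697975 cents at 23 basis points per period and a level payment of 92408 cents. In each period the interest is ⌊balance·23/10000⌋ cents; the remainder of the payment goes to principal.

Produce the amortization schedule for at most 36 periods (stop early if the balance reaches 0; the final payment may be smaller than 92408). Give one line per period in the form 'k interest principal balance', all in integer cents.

1. interest=⌊697975·23/10000⌋=1605; principal=92408-1605=90803; balance=697975-90803=607172
2. interest=⌊607172·23/10000⌋=1396; principal=92408-1396=91012; balance=607172-91012=516160
3. interest=⌊516160·23/10000⌋=1187; principal=92408-1187=91221; balance=516160-91221=424939
4. interest=⌊424939·23/10000⌋=977; principal=92408-977=91431; balance=424939-91431=333508
5. interest=⌊333508·23/10000⌋=767; principal=92408-767=91641; balance=333508-91641=241867
6. interest=⌊241867·23/10000⌋=556; principal=92408-556=91852; balance=241867-91852=150015
7. interest=⌊150015·23/10000⌋=345; principal=92408-345=92063; balance=150015-92063=57952
8. interest=⌊57952·23/10000⌋=133; principal=min(92408-133,57952)=57952; balance=57952-57952=0

1 1605 90803 607172
2 1396 91012 516160
3 1187 91221 424939
4 977 91431 333508
5 767 91641 241867
6 556 91852 150015
7 345 92063 57952
8 133 57952 0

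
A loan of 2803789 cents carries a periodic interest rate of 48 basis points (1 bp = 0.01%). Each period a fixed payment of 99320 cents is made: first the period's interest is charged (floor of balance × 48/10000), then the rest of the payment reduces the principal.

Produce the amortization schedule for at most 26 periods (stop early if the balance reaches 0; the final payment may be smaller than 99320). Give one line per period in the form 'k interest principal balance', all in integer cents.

1 13458 85862 2717927
2 13046 86274 2631653
3 12631 86689 2544964
4 12215 87105 2457859
5 11797 87523 2370336
6 11377 87943 2282393
7 10955 88365 2194028
8 10531 88789 2105239
9 10105 89215 2016024
10 9676 89644 1926380
11 9246 90074 1836306
12 8814 90506 1745800
13 8379 90941 1654859
14 7943 91377 1563482
15 7504 91816 1471666
16 7063 92257 1379409
17 6621 92699 1286710
18 6176 93144 1193566
19 5729 93591 1099975
20 5279 94041 1005934
21 4828 94492 911442
22 4374 94946 816496
23 3919 95401 721095
24 3461 95859 625236
25 3001 96319 528917
26 2538 96782 432135

1. interest=⌊2803789·48/10000⌋=13458; principal=99320-13458=85862; balance=2803789-85862=2717927
2. interest=⌊2717927·48/10000⌋=13046; principal=99320-13046=86274; balance=2717927-86274=2631653
3. interest=⌊2631653·48/10000⌋=12631; principal=99320-12631=86689; balance=2631653-86689=2544964
4. interest=⌊2544964·48/10000⌋=12215; principal=99320-12215=87105; balance=2544964-87105=2457859
5. interest=⌊2457859·48/10000⌋=11797; principal=99320-11797=87523; balance=2457859-87523=2370336
6. interest=⌊2370336·48/10000⌋=11377; principal=99320-11377=87943; balance=2370336-87943=2282393
7. interest=⌊2282393·48/10000⌋=10955; principal=99320-10955=88365; balance=2282393-88365=2194028
8. interest=⌊2194028·48/10000⌋=10531; principal=99320-10531=88789; balance=2194028-88789=2105239
9. interest=⌊2105239·48/10000⌋=10105; principal=99320-10105=89215; balance=2105239-89215=2016024
10. interest=⌊2016024·48/10000⌋=9676; principal=99320-9676=89644; balance=2016024-89644=1926380
11. interest=⌊1926380·48/10000⌋=9246; principal=99320-9246=90074; balance=1926380-90074=1836306
12. interest=⌊1836306·48/10000⌋=8814; principal=99320-8814=90506; balance=1836306-90506=1745800
13. interest=⌊1745800·48/10000⌋=8379; principal=99320-8379=90941; balance=1745800-90941=1654859
14. interest=⌊1654859·48/10000⌋=7943; principal=99320-7943=91377; balance=1654859-91377=1563482
15. interest=⌊1563482·48/10000⌋=7504; principal=99320-7504=91816; balance=1563482-91816=1471666
16. interest=⌊1471666·48/10000⌋=7063; principal=99320-7063=92257; balance=1471666-92257=1379409
17. interest=⌊1379409·48/10000⌋=6621; principal=99320-6621=92699; balance=1379409-92699=1286710
18. interest=⌊1286710·48/10000⌋=6176; principal=99320-6176=93144; balance=1286710-93144=1193566
19. interest=⌊1193566·48/10000⌋=5729; principal=99320-5729=93591; balance=1193566-93591=1099975
20. interest=⌊1099975·48/10000⌋=5279; principal=99320-5279=94041; balance=1099975-94041=1005934
21. interest=⌊1005934·48/10000⌋=4828; principal=99320-4828=94492; balance=1005934-94492=911442
22. interest=⌊911442·48/10000⌋=4374; principal=99320-4374=94946; balance=911442-94946=816496
23. interest=⌊816496·48/10000⌋=3919; principal=99320-3919=95401; balance=816496-95401=721095
24. interest=⌊721095·48/10000⌋=3461; principal=99320-3461=95859; balance=721095-95859=625236
25. interest=⌊625236·48/10000⌋=3001; principal=99320-3001=96319; balance=625236-96319=528917
26. interest=⌊528917·48/10000⌋=2538; principal=99320-2538=96782; balance=528917-96782=432135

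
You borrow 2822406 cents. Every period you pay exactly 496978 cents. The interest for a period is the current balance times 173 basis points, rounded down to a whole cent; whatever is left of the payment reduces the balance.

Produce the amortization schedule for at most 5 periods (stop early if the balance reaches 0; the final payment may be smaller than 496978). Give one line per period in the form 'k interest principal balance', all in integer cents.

1. interest=⌊2822406·173/10000⌋=48827; principal=496978-48827=448151; balance=2822406-448151=2374255
2. interest=⌊2374255·173/10000⌋=41074; principal=496978-41074=455904; balance=2374255-455904=1918351
3. interest=⌊1918351·173/10000⌋=33187; principal=496978-33187=463791; balance=1918351-463791=1454560
4. interest=⌊1454560·173/10000⌋=25163; principal=496978-25163=471815; balance=1454560-471815=982745
5. interest=⌊982745·173/10000⌋=17001; principal=496978-17001=479977; balance=982745-479977=502768

1 48827 448151 2374255
2 41074 455904 1918351
3 33187 463791 1454560
4 25163 471815 982745
5 17001 479977 502768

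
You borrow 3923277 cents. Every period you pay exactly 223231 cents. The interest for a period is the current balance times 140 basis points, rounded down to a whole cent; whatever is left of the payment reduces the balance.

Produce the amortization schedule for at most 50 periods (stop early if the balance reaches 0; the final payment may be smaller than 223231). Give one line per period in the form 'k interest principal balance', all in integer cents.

1. interest=⌊3923277·140/10000⌋=54925; principal=223231-54925=168306; balance=3923277-168306=3754971
2. interest=⌊3754971·140/10000⌋=52569; principal=223231-52569=170662; balance=3754971-170662=3584309
3. interest=⌊3584309·140/10000⌋=50180; principal=223231-50180=173051; balance=3584309-173051=3411258
4. interest=⌊3411258·140/10000⌋=47757; principal=223231-47757=175474; balance=3411258-175474=3235784
5. interest=⌊3235784·140/10000⌋=45300; principal=223231-45300=177931; balance=3235784-177931=3057853
6. interest=⌊3057853·140/10000⌋=42809; principal=223231-42809=180422; balance=3057853-180422=2877431
7. interest=⌊2877431·140/10000⌋=40284; principal=223231-40284=182947; balance=2877431-182947=2694484
8. interest=⌊2694484·140/10000⌋=37722; principal=223231-37722=185509; balance=2694484-185509=2508975
9. interest=⌊2508975·140/10000⌋=35125; principal=223231-35125=188106; balance=2508975-188106=2320869
10. interest=⌊2320869·140/10000⌋=32492; principal=223231-32492=190739; balance=2320869-190739=2130130
11. interest=⌊2130130·140/10000⌋=29821; principal=223231-29821=193410; balance=2130130-193410=1936720
12. interest=⌊1936720·140/10000⌋=27114; principal=223231-27114=196117; balance=1936720-196117=1740603
13. interest=⌊1740603·140/10000⌋=24368; principal=223231-24368=198863; balance=1740603-198863=1541740
14. interest=⌊1541740·140/10000⌋=21584; principal=223231-21584=201647; balance=1541740-201647=1340093
15. interest=⌊1340093·140/10000⌋=18761; principal=223231-18761=204470; balance=1340093-204470=1135623
16. interest=⌊1135623·140/10000⌋=15898; principal=223231-15898=207333; balance=1135623-207333=928290
17. interest=⌊928290·140/10000⌋=12996; principal=223231-12996=210235; balance=928290-210235=718055
18. interest=⌊718055·140/10000⌋=10052; principal=223231-10052=213179; balance=718055-213179=504876
19. interest=⌊504876·140/10000⌋=7068; principal=223231-7068=216163; balance=504876-216163=288713
20. interest=⌊288713·140/10000⌋=4041; principal=223231-4041=219190; balance=288713-219190=69523
21. interest=⌊69523·140/10000⌋=973; principal=min(223231-973,69523)=69523; balance=69523-69523=0

1 54925 168306 3754971
2 52569 170662 3584309
3 50180 173051 3411258
4 47757 175474 3235784
5 45300 177931 3057853
6 42809 180422 2877431
7 40284 182947 2694484
8 37722 185509 2508975
9 35125 188106 2320869
10 32492 190739 2130130
11 29821 193410 1936720
12 27114 196117 1740603
13 24368 198863 1541740
14 21584 201647 1340093
15 18761 204470 1135623
16 15898 207333 928290
17 12996 210235 718055
18 10052 213179 504876
19 7068 216163 288713
20 4041 219190 69523
21 973 69523 0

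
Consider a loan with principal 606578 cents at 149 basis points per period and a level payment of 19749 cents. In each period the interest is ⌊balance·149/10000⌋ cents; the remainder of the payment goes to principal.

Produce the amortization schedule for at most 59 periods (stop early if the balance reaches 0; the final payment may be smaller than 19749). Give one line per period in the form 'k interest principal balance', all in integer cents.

1. interest=⌊606578·149/10000⌋=9038; principal=19749-9038=10711; balance=606578-10711=595867
2. interest=⌊595867·149/10000⌋=8878; principal=19749-8878=10871; balance=595867-10871=584996
3. interest=⌊584996·149/10000⌋=8716; principal=19749-8716=11033; balance=584996-11033=573963
4. interest=⌊573963·149/10000⌋=8552; principal=19749-8552=11197; balance=573963-11197=562766
5. interest=⌊562766·149/10000⌋=8385; principal=19749-8385=11364; balance=562766-11364=551402
6. interest=⌊551402·149/10000⌋=8215; principal=19749-8215=11534; balance=551402-11534=539868
7. interest=⌊539868·149/10000⌋=8044; principal=19749-8044=11705; balance=539868-11705=528163
8. interest=⌊528163·149/10000⌋=7869; principal=19749-7869=11880; balance=528163-11880=516283
9. interest=⌊516283·149/10000⌋=7692; principal=19749-7692=12057; balance=516283-12057=504226
10. interest=⌊504226·149/10000⌋=7512; principal=19749-7512=12237; balance=504226-12237=491989
11. interest=⌊491989·149/10000⌋=7330; principal=19749-7330=12419; balance=491989-12419=479570
12. interest=⌊479570·149/10000⌋=7145; principal=19749-7145=12604; balance=479570-12604=466966
13. interest=⌊466966·149/10000⌋=6957; principal=19749-6957=12792; balance=466966-12792=454174
14. interest=⌊454174·149/10000⌋=6767; principal=19749-6767=12982; balance=454174-12982=441192
15. interest=⌊441192·149/10000⌋=6573; principal=19749-6573=13176; balance=441192-13176=428016
16. interest=⌊428016·149/10000⌋=6377; principal=19749-6377=13372; balance=428016-13372=414644
17. interest=⌊414644·149/10000⌋=6178; principal=19749-6178=13571; balance=414644-13571=401073
18. interest=⌊401073·149/10000⌋=5975; principal=19749-5975=13774; balance=401073-13774=387299
19. interest=⌊387299·149/10000⌋=5770; principal=19749-5770=13979; balance=387299-13979=373320
20. interest=⌊373320·149/10000⌋=5562; principal=19749-5562=14187; balance=373320-14187=359133
21. interest=⌊359133·149/10000⌋=5351; principal=19749-5351=14398; balance=359133-14398=344735
22. interest=⌊344735·149/10000⌋=5136; principal=19749-5136=14613; balance=344735-14613=330122
23. interest=⌊330122·149/10000⌋=4918; principal=19749-4918=14831; balance=330122-14831=315291
24. interest=⌊315291·149/10000⌋=4697; principal=19749-4697=15052; balance=315291-15052=300239
25. interest=⌊300239·149/10000⌋=4473; principal=19749-4473=15276; balance=300239-15276=284963
26. interest=⌊284963·149/10000⌋=4245; principal=19749-4245=15504; balance=284963-15504=269459
27. interest=⌊269459·149/10000⌋=4014; principal=19749-4014=15735; balance=269459-15735=253724
28. interest=⌊253724·149/10000⌋=3780; principal=19749-3780=15969; balance=253724-15969=237755
29. interest=⌊237755·149/10000⌋=3542; principal=19749-3542=16207; balance=237755-16207=221548
30. interest=⌊221548·149/10000⌋=3301; principal=19749-3301=16448; balance=221548-16448=205100
31. interest=⌊205100·149/10000⌋=3055; principal=19749-3055=16694; balance=205100-16694=188406
32. interest=⌊188406·149/10000⌋=2807; principal=19749-2807=16942; balance=188406-16942=171464
33. interest=⌊171464·149/10000⌋=2554; principal=19749-2554=17195; balance=171464-17195=154269
34. interest=⌊154269·149/10000⌋=2298; principal=19749-2298=17451; balance=154269-17451=136818
35. interest=⌊136818·149/10000⌋=2038; principal=19749-2038=17711; balance=136818-17711=119107
36. interest=⌊119107·149/10000⌋=1774; principal=19749-1774=17975; balance=119107-17975=101132
37. interest=⌊101132·149/10000⌋=1506; principal=19749-1506=18243; balance=101132-18243=82889
38. interest=⌊82889·149/10000⌋=1235; principal=19749-1235=18514; balance=82889-18514=64375
39. interest=⌊64375·149/10000⌋=959; principal=19749-959=18790; balance=64375-18790=45585
40. interest=⌊45585·149/10000⌋=679; principal=19749-679=19070; balance=45585-19070=26515
41. interest=⌊26515·149/10000⌋=395; principal=19749-395=19354; balance=26515-19354=7161
42. interest=⌊7161·149/10000⌋=106; principal=min(19749-106,7161)=7161; balance=7161-7161=0

1 9038 10711 595867
2 8878 10871 584996
3 8716 11033 573963
4 8552 11197 562766
5 8385 11364 551402
6 8215 11534 539868
7 8044 11705 528163
8 7869 11880 516283
9 7692 12057 504226
10 7512 12237 491989
11 7330 12419 479570
12 7145 12604 466966
13 6957 12792 454174
14 6767 12982 441192
15 6573 13176 428016
16 6377 13372 414644
17 6178 13571 401073
18 5975 13774 387299
19 5770 13979 373320
20 5562 14187 359133
21 5351 14398 344735
22 5136 14613 330122
23 4918 14831 315291
24 4697 15052 300239
25 4473 15276 284963
26 4245 15504 269459
27 4014 15735 253724
28 3780 15969 237755
29 3542 16207 221548
30 3301 16448 205100
31 3055 16694 188406
32 2807 16942 171464
33 2554 17195 154269
34 2298 17451 136818
35 2038 17711 119107
36 1774 17975 101132
37 1506 18243 82889
38 1235 18514 64375
39 959 18790 45585
40 679 19070 26515
41 395 19354 7161
42 106 7161 0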